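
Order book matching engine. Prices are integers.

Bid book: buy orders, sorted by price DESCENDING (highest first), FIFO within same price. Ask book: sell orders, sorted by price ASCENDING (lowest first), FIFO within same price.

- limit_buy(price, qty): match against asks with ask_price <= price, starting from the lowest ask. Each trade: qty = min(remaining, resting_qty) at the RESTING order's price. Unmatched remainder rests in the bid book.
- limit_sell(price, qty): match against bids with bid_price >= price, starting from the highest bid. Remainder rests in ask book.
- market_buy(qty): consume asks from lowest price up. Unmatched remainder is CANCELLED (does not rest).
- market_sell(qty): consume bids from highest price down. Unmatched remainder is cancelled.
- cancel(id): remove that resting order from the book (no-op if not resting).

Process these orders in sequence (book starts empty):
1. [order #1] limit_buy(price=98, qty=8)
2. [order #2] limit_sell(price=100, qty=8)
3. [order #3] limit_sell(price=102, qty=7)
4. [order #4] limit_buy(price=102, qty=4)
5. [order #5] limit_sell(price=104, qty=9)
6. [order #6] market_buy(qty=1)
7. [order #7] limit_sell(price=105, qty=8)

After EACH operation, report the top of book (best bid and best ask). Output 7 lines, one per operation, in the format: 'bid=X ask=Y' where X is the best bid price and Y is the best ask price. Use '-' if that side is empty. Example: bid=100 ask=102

After op 1 [order #1] limit_buy(price=98, qty=8): fills=none; bids=[#1:8@98] asks=[-]
After op 2 [order #2] limit_sell(price=100, qty=8): fills=none; bids=[#1:8@98] asks=[#2:8@100]
After op 3 [order #3] limit_sell(price=102, qty=7): fills=none; bids=[#1:8@98] asks=[#2:8@100 #3:7@102]
After op 4 [order #4] limit_buy(price=102, qty=4): fills=#4x#2:4@100; bids=[#1:8@98] asks=[#2:4@100 #3:7@102]
After op 5 [order #5] limit_sell(price=104, qty=9): fills=none; bids=[#1:8@98] asks=[#2:4@100 #3:7@102 #5:9@104]
After op 6 [order #6] market_buy(qty=1): fills=#6x#2:1@100; bids=[#1:8@98] asks=[#2:3@100 #3:7@102 #5:9@104]
After op 7 [order #7] limit_sell(price=105, qty=8): fills=none; bids=[#1:8@98] asks=[#2:3@100 #3:7@102 #5:9@104 #7:8@105]

Answer: bid=98 ask=-
bid=98 ask=100
bid=98 ask=100
bid=98 ask=100
bid=98 ask=100
bid=98 ask=100
bid=98 ask=100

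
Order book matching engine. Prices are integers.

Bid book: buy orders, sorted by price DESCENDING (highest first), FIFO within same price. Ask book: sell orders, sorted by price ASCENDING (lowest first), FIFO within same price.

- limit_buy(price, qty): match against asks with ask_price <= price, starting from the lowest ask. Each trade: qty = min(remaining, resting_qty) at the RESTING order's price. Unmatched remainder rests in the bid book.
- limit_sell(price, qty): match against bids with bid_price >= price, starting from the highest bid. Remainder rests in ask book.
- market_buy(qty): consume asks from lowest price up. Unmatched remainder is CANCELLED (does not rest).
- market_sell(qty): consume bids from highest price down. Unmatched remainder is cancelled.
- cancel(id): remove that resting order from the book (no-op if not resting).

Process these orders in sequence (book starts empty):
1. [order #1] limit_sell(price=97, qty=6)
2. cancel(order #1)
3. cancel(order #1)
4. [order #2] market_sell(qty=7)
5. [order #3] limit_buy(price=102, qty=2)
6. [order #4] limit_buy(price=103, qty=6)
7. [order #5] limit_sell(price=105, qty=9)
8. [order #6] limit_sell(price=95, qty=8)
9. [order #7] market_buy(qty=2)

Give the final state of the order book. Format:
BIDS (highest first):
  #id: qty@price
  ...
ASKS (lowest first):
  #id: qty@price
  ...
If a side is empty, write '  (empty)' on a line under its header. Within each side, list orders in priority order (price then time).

After op 1 [order #1] limit_sell(price=97, qty=6): fills=none; bids=[-] asks=[#1:6@97]
After op 2 cancel(order #1): fills=none; bids=[-] asks=[-]
After op 3 cancel(order #1): fills=none; bids=[-] asks=[-]
After op 4 [order #2] market_sell(qty=7): fills=none; bids=[-] asks=[-]
After op 5 [order #3] limit_buy(price=102, qty=2): fills=none; bids=[#3:2@102] asks=[-]
After op 6 [order #4] limit_buy(price=103, qty=6): fills=none; bids=[#4:6@103 #3:2@102] asks=[-]
After op 7 [order #5] limit_sell(price=105, qty=9): fills=none; bids=[#4:6@103 #3:2@102] asks=[#5:9@105]
After op 8 [order #6] limit_sell(price=95, qty=8): fills=#4x#6:6@103 #3x#6:2@102; bids=[-] asks=[#5:9@105]
After op 9 [order #7] market_buy(qty=2): fills=#7x#5:2@105; bids=[-] asks=[#5:7@105]

Answer: BIDS (highest first):
  (empty)
ASKS (lowest first):
  #5: 7@105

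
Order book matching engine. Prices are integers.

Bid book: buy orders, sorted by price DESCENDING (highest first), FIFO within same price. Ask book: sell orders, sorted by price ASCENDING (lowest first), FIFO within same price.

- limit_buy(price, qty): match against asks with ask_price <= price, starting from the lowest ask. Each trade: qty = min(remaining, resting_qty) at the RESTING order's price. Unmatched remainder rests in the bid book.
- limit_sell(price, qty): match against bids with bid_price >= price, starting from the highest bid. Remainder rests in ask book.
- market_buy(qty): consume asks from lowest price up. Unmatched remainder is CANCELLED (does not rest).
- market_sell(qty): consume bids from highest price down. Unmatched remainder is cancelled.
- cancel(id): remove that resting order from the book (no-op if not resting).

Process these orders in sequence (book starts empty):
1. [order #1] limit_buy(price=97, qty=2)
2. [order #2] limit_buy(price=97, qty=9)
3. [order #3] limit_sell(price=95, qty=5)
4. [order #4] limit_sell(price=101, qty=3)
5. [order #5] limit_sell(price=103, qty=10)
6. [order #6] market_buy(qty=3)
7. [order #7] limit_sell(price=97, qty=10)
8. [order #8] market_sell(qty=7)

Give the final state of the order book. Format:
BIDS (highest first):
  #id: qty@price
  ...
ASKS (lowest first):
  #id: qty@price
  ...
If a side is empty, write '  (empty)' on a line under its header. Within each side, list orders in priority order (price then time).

Answer: BIDS (highest first):
  (empty)
ASKS (lowest first):
  #7: 4@97
  #5: 10@103

Derivation:
After op 1 [order #1] limit_buy(price=97, qty=2): fills=none; bids=[#1:2@97] asks=[-]
After op 2 [order #2] limit_buy(price=97, qty=9): fills=none; bids=[#1:2@97 #2:9@97] asks=[-]
After op 3 [order #3] limit_sell(price=95, qty=5): fills=#1x#3:2@97 #2x#3:3@97; bids=[#2:6@97] asks=[-]
After op 4 [order #4] limit_sell(price=101, qty=3): fills=none; bids=[#2:6@97] asks=[#4:3@101]
After op 5 [order #5] limit_sell(price=103, qty=10): fills=none; bids=[#2:6@97] asks=[#4:3@101 #5:10@103]
After op 6 [order #6] market_buy(qty=3): fills=#6x#4:3@101; bids=[#2:6@97] asks=[#5:10@103]
After op 7 [order #7] limit_sell(price=97, qty=10): fills=#2x#7:6@97; bids=[-] asks=[#7:4@97 #5:10@103]
After op 8 [order #8] market_sell(qty=7): fills=none; bids=[-] asks=[#7:4@97 #5:10@103]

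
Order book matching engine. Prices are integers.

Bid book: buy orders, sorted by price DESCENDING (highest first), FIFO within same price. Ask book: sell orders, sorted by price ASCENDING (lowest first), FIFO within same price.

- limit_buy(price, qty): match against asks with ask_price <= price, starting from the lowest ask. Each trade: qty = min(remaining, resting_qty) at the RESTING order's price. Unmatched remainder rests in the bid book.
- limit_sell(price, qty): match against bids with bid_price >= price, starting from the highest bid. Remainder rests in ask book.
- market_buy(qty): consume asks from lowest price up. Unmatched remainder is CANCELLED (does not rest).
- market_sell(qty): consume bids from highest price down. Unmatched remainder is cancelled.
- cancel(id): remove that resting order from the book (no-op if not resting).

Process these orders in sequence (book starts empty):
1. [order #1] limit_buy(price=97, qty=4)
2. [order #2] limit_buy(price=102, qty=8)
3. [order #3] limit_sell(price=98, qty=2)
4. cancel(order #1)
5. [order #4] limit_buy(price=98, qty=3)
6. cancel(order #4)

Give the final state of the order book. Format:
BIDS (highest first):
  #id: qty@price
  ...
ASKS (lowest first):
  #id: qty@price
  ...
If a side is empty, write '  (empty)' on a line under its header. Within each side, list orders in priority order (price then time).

After op 1 [order #1] limit_buy(price=97, qty=4): fills=none; bids=[#1:4@97] asks=[-]
After op 2 [order #2] limit_buy(price=102, qty=8): fills=none; bids=[#2:8@102 #1:4@97] asks=[-]
After op 3 [order #3] limit_sell(price=98, qty=2): fills=#2x#3:2@102; bids=[#2:6@102 #1:4@97] asks=[-]
After op 4 cancel(order #1): fills=none; bids=[#2:6@102] asks=[-]
After op 5 [order #4] limit_buy(price=98, qty=3): fills=none; bids=[#2:6@102 #4:3@98] asks=[-]
After op 6 cancel(order #4): fills=none; bids=[#2:6@102] asks=[-]

Answer: BIDS (highest first):
  #2: 6@102
ASKS (lowest first):
  (empty)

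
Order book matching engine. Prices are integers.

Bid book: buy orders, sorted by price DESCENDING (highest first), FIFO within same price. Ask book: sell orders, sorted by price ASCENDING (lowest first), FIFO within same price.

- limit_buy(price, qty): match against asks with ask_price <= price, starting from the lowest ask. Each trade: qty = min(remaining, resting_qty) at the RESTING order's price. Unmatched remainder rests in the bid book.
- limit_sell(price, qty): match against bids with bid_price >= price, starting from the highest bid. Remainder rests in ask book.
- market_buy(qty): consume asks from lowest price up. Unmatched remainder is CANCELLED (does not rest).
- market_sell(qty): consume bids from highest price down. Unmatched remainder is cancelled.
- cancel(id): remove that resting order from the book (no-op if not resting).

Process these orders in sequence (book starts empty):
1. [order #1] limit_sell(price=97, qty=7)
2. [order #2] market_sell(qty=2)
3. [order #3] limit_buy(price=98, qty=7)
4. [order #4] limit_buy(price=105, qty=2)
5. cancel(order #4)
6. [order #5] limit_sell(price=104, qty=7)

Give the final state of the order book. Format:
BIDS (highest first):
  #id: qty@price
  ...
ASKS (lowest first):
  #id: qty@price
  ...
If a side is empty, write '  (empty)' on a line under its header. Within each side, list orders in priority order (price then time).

Answer: BIDS (highest first):
  (empty)
ASKS (lowest first):
  #5: 7@104

Derivation:
After op 1 [order #1] limit_sell(price=97, qty=7): fills=none; bids=[-] asks=[#1:7@97]
After op 2 [order #2] market_sell(qty=2): fills=none; bids=[-] asks=[#1:7@97]
After op 3 [order #3] limit_buy(price=98, qty=7): fills=#3x#1:7@97; bids=[-] asks=[-]
After op 4 [order #4] limit_buy(price=105, qty=2): fills=none; bids=[#4:2@105] asks=[-]
After op 5 cancel(order #4): fills=none; bids=[-] asks=[-]
After op 6 [order #5] limit_sell(price=104, qty=7): fills=none; bids=[-] asks=[#5:7@104]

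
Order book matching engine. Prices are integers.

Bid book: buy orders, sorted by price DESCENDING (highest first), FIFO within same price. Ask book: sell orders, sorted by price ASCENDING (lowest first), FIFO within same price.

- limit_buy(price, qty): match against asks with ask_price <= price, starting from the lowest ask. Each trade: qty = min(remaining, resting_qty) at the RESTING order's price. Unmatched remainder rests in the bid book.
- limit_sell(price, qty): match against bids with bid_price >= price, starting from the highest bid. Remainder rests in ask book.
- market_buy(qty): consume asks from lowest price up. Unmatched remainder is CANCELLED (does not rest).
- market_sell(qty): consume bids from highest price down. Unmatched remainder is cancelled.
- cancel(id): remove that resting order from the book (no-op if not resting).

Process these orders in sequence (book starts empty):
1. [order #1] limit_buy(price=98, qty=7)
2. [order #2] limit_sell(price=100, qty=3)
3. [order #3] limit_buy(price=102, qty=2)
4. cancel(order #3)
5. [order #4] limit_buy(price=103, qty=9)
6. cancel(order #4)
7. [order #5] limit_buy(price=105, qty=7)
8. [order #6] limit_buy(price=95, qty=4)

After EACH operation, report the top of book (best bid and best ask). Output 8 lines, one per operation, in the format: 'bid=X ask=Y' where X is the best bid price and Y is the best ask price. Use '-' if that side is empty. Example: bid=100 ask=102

Answer: bid=98 ask=-
bid=98 ask=100
bid=98 ask=100
bid=98 ask=100
bid=103 ask=-
bid=98 ask=-
bid=105 ask=-
bid=105 ask=-

Derivation:
After op 1 [order #1] limit_buy(price=98, qty=7): fills=none; bids=[#1:7@98] asks=[-]
After op 2 [order #2] limit_sell(price=100, qty=3): fills=none; bids=[#1:7@98] asks=[#2:3@100]
After op 3 [order #3] limit_buy(price=102, qty=2): fills=#3x#2:2@100; bids=[#1:7@98] asks=[#2:1@100]
After op 4 cancel(order #3): fills=none; bids=[#1:7@98] asks=[#2:1@100]
After op 5 [order #4] limit_buy(price=103, qty=9): fills=#4x#2:1@100; bids=[#4:8@103 #1:7@98] asks=[-]
After op 6 cancel(order #4): fills=none; bids=[#1:7@98] asks=[-]
After op 7 [order #5] limit_buy(price=105, qty=7): fills=none; bids=[#5:7@105 #1:7@98] asks=[-]
After op 8 [order #6] limit_buy(price=95, qty=4): fills=none; bids=[#5:7@105 #1:7@98 #6:4@95] asks=[-]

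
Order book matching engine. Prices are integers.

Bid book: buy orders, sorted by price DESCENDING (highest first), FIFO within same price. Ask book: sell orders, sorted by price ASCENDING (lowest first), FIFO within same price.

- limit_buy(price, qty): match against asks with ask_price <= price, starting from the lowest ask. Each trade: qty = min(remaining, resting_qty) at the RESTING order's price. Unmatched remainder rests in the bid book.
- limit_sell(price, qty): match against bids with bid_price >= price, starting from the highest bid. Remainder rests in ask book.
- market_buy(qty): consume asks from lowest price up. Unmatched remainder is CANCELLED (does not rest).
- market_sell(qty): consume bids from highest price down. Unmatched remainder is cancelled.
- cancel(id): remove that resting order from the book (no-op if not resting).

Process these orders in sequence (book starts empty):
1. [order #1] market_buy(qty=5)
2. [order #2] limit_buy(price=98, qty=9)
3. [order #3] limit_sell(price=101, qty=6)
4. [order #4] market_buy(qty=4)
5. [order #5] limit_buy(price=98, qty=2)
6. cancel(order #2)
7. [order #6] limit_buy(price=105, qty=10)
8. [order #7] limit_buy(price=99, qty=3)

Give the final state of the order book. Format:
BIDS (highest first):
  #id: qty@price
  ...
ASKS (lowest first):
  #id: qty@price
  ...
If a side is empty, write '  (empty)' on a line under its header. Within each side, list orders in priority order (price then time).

Answer: BIDS (highest first):
  #6: 8@105
  #7: 3@99
  #5: 2@98
ASKS (lowest first):
  (empty)

Derivation:
After op 1 [order #1] market_buy(qty=5): fills=none; bids=[-] asks=[-]
After op 2 [order #2] limit_buy(price=98, qty=9): fills=none; bids=[#2:9@98] asks=[-]
After op 3 [order #3] limit_sell(price=101, qty=6): fills=none; bids=[#2:9@98] asks=[#3:6@101]
After op 4 [order #4] market_buy(qty=4): fills=#4x#3:4@101; bids=[#2:9@98] asks=[#3:2@101]
After op 5 [order #5] limit_buy(price=98, qty=2): fills=none; bids=[#2:9@98 #5:2@98] asks=[#3:2@101]
After op 6 cancel(order #2): fills=none; bids=[#5:2@98] asks=[#3:2@101]
After op 7 [order #6] limit_buy(price=105, qty=10): fills=#6x#3:2@101; bids=[#6:8@105 #5:2@98] asks=[-]
After op 8 [order #7] limit_buy(price=99, qty=3): fills=none; bids=[#6:8@105 #7:3@99 #5:2@98] asks=[-]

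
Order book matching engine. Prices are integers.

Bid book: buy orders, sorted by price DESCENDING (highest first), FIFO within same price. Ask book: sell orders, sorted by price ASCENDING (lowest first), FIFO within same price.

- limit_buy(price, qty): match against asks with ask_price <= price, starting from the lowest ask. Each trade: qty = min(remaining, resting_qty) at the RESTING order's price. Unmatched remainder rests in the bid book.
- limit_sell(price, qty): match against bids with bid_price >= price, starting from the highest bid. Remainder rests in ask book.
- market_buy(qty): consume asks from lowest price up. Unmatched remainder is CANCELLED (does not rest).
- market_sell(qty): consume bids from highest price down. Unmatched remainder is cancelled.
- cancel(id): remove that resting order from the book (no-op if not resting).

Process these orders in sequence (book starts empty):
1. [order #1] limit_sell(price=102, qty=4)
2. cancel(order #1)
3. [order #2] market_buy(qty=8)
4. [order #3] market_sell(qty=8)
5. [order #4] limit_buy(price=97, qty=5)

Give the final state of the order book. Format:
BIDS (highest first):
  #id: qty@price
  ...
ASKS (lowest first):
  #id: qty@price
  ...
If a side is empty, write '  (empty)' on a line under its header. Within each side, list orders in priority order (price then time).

Answer: BIDS (highest first):
  #4: 5@97
ASKS (lowest first):
  (empty)

Derivation:
After op 1 [order #1] limit_sell(price=102, qty=4): fills=none; bids=[-] asks=[#1:4@102]
After op 2 cancel(order #1): fills=none; bids=[-] asks=[-]
After op 3 [order #2] market_buy(qty=8): fills=none; bids=[-] asks=[-]
After op 4 [order #3] market_sell(qty=8): fills=none; bids=[-] asks=[-]
After op 5 [order #4] limit_buy(price=97, qty=5): fills=none; bids=[#4:5@97] asks=[-]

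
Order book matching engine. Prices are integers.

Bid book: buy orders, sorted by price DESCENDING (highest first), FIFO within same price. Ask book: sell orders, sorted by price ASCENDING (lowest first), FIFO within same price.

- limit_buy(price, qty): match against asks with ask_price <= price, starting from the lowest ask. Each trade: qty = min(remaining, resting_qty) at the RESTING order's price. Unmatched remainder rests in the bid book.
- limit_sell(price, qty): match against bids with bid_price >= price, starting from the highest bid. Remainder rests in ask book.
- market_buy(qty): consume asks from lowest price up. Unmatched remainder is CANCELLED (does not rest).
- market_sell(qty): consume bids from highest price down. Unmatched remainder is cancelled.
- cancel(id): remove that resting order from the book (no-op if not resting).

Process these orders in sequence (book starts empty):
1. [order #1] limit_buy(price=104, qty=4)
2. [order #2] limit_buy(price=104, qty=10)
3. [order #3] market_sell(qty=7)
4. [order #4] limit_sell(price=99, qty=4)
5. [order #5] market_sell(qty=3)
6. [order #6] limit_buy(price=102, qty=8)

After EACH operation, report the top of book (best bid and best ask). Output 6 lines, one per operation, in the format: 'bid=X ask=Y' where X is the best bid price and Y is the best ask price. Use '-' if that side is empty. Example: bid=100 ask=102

After op 1 [order #1] limit_buy(price=104, qty=4): fills=none; bids=[#1:4@104] asks=[-]
After op 2 [order #2] limit_buy(price=104, qty=10): fills=none; bids=[#1:4@104 #2:10@104] asks=[-]
After op 3 [order #3] market_sell(qty=7): fills=#1x#3:4@104 #2x#3:3@104; bids=[#2:7@104] asks=[-]
After op 4 [order #4] limit_sell(price=99, qty=4): fills=#2x#4:4@104; bids=[#2:3@104] asks=[-]
After op 5 [order #5] market_sell(qty=3): fills=#2x#5:3@104; bids=[-] asks=[-]
After op 6 [order #6] limit_buy(price=102, qty=8): fills=none; bids=[#6:8@102] asks=[-]

Answer: bid=104 ask=-
bid=104 ask=-
bid=104 ask=-
bid=104 ask=-
bid=- ask=-
bid=102 ask=-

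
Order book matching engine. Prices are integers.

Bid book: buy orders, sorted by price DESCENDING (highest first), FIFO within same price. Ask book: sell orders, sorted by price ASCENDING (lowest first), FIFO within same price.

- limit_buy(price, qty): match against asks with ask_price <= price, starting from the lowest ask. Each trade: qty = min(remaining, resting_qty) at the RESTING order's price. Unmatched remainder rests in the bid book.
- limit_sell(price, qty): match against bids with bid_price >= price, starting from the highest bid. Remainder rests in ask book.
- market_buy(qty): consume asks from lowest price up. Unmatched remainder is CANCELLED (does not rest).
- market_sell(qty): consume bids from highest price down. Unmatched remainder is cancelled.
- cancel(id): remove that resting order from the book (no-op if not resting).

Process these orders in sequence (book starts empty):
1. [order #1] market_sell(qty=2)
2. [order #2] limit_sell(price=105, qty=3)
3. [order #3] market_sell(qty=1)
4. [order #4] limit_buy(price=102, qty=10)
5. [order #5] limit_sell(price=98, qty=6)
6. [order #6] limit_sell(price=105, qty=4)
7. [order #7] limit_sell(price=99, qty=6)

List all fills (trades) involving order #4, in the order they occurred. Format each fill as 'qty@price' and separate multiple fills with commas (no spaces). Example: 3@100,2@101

Answer: 6@102,4@102

Derivation:
After op 1 [order #1] market_sell(qty=2): fills=none; bids=[-] asks=[-]
After op 2 [order #2] limit_sell(price=105, qty=3): fills=none; bids=[-] asks=[#2:3@105]
After op 3 [order #3] market_sell(qty=1): fills=none; bids=[-] asks=[#2:3@105]
After op 4 [order #4] limit_buy(price=102, qty=10): fills=none; bids=[#4:10@102] asks=[#2:3@105]
After op 5 [order #5] limit_sell(price=98, qty=6): fills=#4x#5:6@102; bids=[#4:4@102] asks=[#2:3@105]
After op 6 [order #6] limit_sell(price=105, qty=4): fills=none; bids=[#4:4@102] asks=[#2:3@105 #6:4@105]
After op 7 [order #7] limit_sell(price=99, qty=6): fills=#4x#7:4@102; bids=[-] asks=[#7:2@99 #2:3@105 #6:4@105]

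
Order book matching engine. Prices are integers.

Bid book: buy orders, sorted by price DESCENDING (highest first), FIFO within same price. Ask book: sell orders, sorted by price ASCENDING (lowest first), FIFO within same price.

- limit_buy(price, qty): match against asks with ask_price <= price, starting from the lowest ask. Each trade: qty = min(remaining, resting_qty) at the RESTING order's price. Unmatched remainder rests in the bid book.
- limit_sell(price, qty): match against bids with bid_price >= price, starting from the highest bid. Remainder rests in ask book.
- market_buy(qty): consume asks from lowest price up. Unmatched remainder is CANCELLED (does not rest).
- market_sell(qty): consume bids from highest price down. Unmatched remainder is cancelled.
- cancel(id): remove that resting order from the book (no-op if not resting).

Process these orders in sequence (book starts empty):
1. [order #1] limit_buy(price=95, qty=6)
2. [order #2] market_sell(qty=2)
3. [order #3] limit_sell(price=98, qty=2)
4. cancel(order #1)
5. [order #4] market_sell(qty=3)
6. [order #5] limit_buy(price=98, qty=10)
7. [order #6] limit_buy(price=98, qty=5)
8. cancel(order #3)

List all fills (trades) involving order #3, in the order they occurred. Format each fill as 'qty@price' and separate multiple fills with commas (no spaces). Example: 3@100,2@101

Answer: 2@98

Derivation:
After op 1 [order #1] limit_buy(price=95, qty=6): fills=none; bids=[#1:6@95] asks=[-]
After op 2 [order #2] market_sell(qty=2): fills=#1x#2:2@95; bids=[#1:4@95] asks=[-]
After op 3 [order #3] limit_sell(price=98, qty=2): fills=none; bids=[#1:4@95] asks=[#3:2@98]
After op 4 cancel(order #1): fills=none; bids=[-] asks=[#3:2@98]
After op 5 [order #4] market_sell(qty=3): fills=none; bids=[-] asks=[#3:2@98]
After op 6 [order #5] limit_buy(price=98, qty=10): fills=#5x#3:2@98; bids=[#5:8@98] asks=[-]
After op 7 [order #6] limit_buy(price=98, qty=5): fills=none; bids=[#5:8@98 #6:5@98] asks=[-]
After op 8 cancel(order #3): fills=none; bids=[#5:8@98 #6:5@98] asks=[-]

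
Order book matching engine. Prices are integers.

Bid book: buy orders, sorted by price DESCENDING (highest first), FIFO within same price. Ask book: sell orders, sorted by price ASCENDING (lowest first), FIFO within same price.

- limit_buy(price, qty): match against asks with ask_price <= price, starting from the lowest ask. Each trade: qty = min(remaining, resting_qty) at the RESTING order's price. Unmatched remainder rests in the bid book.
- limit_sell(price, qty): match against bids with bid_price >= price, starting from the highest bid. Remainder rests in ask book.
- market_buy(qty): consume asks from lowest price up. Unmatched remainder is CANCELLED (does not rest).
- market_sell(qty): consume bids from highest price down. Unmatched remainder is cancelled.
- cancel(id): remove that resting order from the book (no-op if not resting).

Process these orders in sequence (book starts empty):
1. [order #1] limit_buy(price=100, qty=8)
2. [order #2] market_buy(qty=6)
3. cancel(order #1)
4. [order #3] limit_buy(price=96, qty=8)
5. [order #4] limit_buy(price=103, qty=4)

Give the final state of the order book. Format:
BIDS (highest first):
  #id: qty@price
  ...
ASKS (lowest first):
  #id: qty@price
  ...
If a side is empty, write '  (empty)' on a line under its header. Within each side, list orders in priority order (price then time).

After op 1 [order #1] limit_buy(price=100, qty=8): fills=none; bids=[#1:8@100] asks=[-]
After op 2 [order #2] market_buy(qty=6): fills=none; bids=[#1:8@100] asks=[-]
After op 3 cancel(order #1): fills=none; bids=[-] asks=[-]
After op 4 [order #3] limit_buy(price=96, qty=8): fills=none; bids=[#3:8@96] asks=[-]
After op 5 [order #4] limit_buy(price=103, qty=4): fills=none; bids=[#4:4@103 #3:8@96] asks=[-]

Answer: BIDS (highest first):
  #4: 4@103
  #3: 8@96
ASKS (lowest first):
  (empty)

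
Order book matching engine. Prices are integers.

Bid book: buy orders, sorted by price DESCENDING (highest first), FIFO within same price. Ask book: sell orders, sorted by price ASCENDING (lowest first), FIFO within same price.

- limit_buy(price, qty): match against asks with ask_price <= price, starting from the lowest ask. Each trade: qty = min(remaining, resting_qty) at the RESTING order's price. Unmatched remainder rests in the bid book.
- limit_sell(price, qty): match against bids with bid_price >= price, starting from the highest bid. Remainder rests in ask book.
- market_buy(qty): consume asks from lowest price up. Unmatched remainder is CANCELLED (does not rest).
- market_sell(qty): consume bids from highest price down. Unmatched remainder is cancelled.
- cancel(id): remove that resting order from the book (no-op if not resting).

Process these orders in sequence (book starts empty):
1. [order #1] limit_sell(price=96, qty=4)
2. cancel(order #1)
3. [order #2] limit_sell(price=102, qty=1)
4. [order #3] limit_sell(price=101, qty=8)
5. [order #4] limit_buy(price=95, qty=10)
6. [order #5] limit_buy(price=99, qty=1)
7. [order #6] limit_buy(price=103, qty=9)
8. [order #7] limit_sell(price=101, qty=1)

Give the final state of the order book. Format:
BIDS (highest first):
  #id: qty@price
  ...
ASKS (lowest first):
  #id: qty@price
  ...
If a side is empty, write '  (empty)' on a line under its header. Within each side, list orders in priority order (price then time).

Answer: BIDS (highest first):
  #5: 1@99
  #4: 10@95
ASKS (lowest first):
  #7: 1@101

Derivation:
After op 1 [order #1] limit_sell(price=96, qty=4): fills=none; bids=[-] asks=[#1:4@96]
After op 2 cancel(order #1): fills=none; bids=[-] asks=[-]
After op 3 [order #2] limit_sell(price=102, qty=1): fills=none; bids=[-] asks=[#2:1@102]
After op 4 [order #3] limit_sell(price=101, qty=8): fills=none; bids=[-] asks=[#3:8@101 #2:1@102]
After op 5 [order #4] limit_buy(price=95, qty=10): fills=none; bids=[#4:10@95] asks=[#3:8@101 #2:1@102]
After op 6 [order #5] limit_buy(price=99, qty=1): fills=none; bids=[#5:1@99 #4:10@95] asks=[#3:8@101 #2:1@102]
After op 7 [order #6] limit_buy(price=103, qty=9): fills=#6x#3:8@101 #6x#2:1@102; bids=[#5:1@99 #4:10@95] asks=[-]
After op 8 [order #7] limit_sell(price=101, qty=1): fills=none; bids=[#5:1@99 #4:10@95] asks=[#7:1@101]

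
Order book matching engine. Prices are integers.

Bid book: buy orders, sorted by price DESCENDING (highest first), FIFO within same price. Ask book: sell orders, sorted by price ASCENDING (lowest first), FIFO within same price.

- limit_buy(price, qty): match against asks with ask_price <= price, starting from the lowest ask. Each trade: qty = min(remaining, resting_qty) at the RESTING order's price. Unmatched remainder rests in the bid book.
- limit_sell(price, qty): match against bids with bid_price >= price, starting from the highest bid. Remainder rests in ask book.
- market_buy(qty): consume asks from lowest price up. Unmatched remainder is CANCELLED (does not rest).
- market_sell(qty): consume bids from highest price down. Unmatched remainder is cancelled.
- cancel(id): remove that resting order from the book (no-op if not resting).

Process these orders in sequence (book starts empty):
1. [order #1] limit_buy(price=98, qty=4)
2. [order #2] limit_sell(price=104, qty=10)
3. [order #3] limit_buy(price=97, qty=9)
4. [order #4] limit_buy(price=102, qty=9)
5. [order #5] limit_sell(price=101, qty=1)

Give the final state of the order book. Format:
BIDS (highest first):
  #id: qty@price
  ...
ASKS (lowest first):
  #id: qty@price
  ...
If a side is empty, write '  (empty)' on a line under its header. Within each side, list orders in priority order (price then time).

Answer: BIDS (highest first):
  #4: 8@102
  #1: 4@98
  #3: 9@97
ASKS (lowest first):
  #2: 10@104

Derivation:
After op 1 [order #1] limit_buy(price=98, qty=4): fills=none; bids=[#1:4@98] asks=[-]
After op 2 [order #2] limit_sell(price=104, qty=10): fills=none; bids=[#1:4@98] asks=[#2:10@104]
After op 3 [order #3] limit_buy(price=97, qty=9): fills=none; bids=[#1:4@98 #3:9@97] asks=[#2:10@104]
After op 4 [order #4] limit_buy(price=102, qty=9): fills=none; bids=[#4:9@102 #1:4@98 #3:9@97] asks=[#2:10@104]
After op 5 [order #5] limit_sell(price=101, qty=1): fills=#4x#5:1@102; bids=[#4:8@102 #1:4@98 #3:9@97] asks=[#2:10@104]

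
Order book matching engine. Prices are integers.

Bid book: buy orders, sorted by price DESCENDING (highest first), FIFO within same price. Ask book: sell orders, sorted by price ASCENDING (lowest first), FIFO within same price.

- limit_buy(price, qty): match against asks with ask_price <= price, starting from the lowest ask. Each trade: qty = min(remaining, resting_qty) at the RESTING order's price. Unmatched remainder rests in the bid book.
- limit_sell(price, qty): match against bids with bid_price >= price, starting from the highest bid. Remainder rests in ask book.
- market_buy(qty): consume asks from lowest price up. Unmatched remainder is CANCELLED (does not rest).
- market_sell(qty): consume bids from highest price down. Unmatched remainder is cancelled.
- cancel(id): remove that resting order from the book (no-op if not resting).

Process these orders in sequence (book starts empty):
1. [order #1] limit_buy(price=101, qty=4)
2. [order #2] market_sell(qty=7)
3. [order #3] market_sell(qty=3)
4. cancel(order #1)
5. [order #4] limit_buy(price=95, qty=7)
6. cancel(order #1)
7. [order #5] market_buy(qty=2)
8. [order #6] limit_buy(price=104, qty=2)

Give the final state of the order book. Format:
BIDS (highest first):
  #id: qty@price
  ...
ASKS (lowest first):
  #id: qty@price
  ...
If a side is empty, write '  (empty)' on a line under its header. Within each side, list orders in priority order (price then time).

After op 1 [order #1] limit_buy(price=101, qty=4): fills=none; bids=[#1:4@101] asks=[-]
After op 2 [order #2] market_sell(qty=7): fills=#1x#2:4@101; bids=[-] asks=[-]
After op 3 [order #3] market_sell(qty=3): fills=none; bids=[-] asks=[-]
After op 4 cancel(order #1): fills=none; bids=[-] asks=[-]
After op 5 [order #4] limit_buy(price=95, qty=7): fills=none; bids=[#4:7@95] asks=[-]
After op 6 cancel(order #1): fills=none; bids=[#4:7@95] asks=[-]
After op 7 [order #5] market_buy(qty=2): fills=none; bids=[#4:7@95] asks=[-]
After op 8 [order #6] limit_buy(price=104, qty=2): fills=none; bids=[#6:2@104 #4:7@95] asks=[-]

Answer: BIDS (highest first):
  #6: 2@104
  #4: 7@95
ASKS (lowest first):
  (empty)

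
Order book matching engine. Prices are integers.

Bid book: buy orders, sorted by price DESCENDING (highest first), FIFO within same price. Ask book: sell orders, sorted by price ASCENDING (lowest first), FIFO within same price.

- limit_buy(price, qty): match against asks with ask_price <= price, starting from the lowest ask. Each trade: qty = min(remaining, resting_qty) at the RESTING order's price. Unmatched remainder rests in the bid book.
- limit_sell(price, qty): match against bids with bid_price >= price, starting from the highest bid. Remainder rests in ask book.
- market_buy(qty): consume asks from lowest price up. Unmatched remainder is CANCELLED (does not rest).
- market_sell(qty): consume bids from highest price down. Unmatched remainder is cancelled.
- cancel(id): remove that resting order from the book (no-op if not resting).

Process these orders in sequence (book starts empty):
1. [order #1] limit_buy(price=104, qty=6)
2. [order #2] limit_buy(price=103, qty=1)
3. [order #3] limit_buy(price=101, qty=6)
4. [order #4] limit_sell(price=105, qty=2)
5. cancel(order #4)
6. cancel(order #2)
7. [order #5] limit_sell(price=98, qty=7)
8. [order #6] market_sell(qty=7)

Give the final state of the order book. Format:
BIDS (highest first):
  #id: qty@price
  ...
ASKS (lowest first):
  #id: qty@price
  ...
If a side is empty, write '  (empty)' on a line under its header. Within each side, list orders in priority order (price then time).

Answer: BIDS (highest first):
  (empty)
ASKS (lowest first):
  (empty)

Derivation:
After op 1 [order #1] limit_buy(price=104, qty=6): fills=none; bids=[#1:6@104] asks=[-]
After op 2 [order #2] limit_buy(price=103, qty=1): fills=none; bids=[#1:6@104 #2:1@103] asks=[-]
After op 3 [order #3] limit_buy(price=101, qty=6): fills=none; bids=[#1:6@104 #2:1@103 #3:6@101] asks=[-]
After op 4 [order #4] limit_sell(price=105, qty=2): fills=none; bids=[#1:6@104 #2:1@103 #3:6@101] asks=[#4:2@105]
After op 5 cancel(order #4): fills=none; bids=[#1:6@104 #2:1@103 #3:6@101] asks=[-]
After op 6 cancel(order #2): fills=none; bids=[#1:6@104 #3:6@101] asks=[-]
After op 7 [order #5] limit_sell(price=98, qty=7): fills=#1x#5:6@104 #3x#5:1@101; bids=[#3:5@101] asks=[-]
After op 8 [order #6] market_sell(qty=7): fills=#3x#6:5@101; bids=[-] asks=[-]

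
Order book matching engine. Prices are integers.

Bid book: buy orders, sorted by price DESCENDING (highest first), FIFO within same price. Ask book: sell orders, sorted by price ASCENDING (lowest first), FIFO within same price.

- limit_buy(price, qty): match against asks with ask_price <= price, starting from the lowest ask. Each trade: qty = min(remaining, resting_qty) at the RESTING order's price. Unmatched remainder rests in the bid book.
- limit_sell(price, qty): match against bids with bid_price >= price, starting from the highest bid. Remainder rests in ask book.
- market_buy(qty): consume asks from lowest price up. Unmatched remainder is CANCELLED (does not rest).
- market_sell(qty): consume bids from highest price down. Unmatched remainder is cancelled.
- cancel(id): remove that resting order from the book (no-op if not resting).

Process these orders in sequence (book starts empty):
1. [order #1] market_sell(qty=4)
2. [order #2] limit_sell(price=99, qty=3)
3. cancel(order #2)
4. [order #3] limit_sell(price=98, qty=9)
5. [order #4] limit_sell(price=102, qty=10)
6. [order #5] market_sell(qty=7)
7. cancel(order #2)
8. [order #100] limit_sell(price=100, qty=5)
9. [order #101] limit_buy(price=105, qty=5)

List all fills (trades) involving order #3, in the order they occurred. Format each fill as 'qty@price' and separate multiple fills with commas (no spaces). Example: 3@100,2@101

After op 1 [order #1] market_sell(qty=4): fills=none; bids=[-] asks=[-]
After op 2 [order #2] limit_sell(price=99, qty=3): fills=none; bids=[-] asks=[#2:3@99]
After op 3 cancel(order #2): fills=none; bids=[-] asks=[-]
After op 4 [order #3] limit_sell(price=98, qty=9): fills=none; bids=[-] asks=[#3:9@98]
After op 5 [order #4] limit_sell(price=102, qty=10): fills=none; bids=[-] asks=[#3:9@98 #4:10@102]
After op 6 [order #5] market_sell(qty=7): fills=none; bids=[-] asks=[#3:9@98 #4:10@102]
After op 7 cancel(order #2): fills=none; bids=[-] asks=[#3:9@98 #4:10@102]
After op 8 [order #100] limit_sell(price=100, qty=5): fills=none; bids=[-] asks=[#3:9@98 #100:5@100 #4:10@102]
After op 9 [order #101] limit_buy(price=105, qty=5): fills=#101x#3:5@98; bids=[-] asks=[#3:4@98 #100:5@100 #4:10@102]

Answer: 5@98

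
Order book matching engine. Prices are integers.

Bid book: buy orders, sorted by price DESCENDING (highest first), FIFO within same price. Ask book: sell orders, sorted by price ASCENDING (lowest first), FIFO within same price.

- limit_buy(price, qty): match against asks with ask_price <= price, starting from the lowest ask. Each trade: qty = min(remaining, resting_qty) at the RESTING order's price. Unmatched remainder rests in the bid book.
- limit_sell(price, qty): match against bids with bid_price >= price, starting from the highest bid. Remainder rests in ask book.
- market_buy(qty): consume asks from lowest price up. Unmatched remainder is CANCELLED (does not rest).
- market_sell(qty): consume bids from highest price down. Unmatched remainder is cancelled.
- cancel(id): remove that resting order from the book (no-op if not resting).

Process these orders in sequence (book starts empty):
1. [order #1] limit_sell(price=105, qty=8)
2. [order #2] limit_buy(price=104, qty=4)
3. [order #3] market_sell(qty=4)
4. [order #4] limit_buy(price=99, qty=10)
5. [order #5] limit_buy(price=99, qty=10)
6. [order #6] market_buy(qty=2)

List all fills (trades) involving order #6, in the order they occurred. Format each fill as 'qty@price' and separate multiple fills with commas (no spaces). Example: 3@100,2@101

After op 1 [order #1] limit_sell(price=105, qty=8): fills=none; bids=[-] asks=[#1:8@105]
After op 2 [order #2] limit_buy(price=104, qty=4): fills=none; bids=[#2:4@104] asks=[#1:8@105]
After op 3 [order #3] market_sell(qty=4): fills=#2x#3:4@104; bids=[-] asks=[#1:8@105]
After op 4 [order #4] limit_buy(price=99, qty=10): fills=none; bids=[#4:10@99] asks=[#1:8@105]
After op 5 [order #5] limit_buy(price=99, qty=10): fills=none; bids=[#4:10@99 #5:10@99] asks=[#1:8@105]
After op 6 [order #6] market_buy(qty=2): fills=#6x#1:2@105; bids=[#4:10@99 #5:10@99] asks=[#1:6@105]

Answer: 2@105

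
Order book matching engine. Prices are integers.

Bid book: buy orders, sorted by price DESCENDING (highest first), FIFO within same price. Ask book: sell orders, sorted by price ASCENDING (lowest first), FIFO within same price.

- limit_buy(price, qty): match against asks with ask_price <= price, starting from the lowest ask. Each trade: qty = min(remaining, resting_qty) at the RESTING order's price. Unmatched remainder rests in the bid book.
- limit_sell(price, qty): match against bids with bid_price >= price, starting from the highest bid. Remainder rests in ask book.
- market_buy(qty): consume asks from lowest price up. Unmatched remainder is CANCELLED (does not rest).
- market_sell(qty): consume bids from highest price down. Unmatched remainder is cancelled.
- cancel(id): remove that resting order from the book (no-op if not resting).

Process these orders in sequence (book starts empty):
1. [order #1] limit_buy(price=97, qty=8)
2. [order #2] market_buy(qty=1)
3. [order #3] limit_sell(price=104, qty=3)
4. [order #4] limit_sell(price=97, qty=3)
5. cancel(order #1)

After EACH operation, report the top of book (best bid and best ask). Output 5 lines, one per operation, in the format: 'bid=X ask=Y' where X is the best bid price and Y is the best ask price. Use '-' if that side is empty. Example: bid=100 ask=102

Answer: bid=97 ask=-
bid=97 ask=-
bid=97 ask=104
bid=97 ask=104
bid=- ask=104

Derivation:
After op 1 [order #1] limit_buy(price=97, qty=8): fills=none; bids=[#1:8@97] asks=[-]
After op 2 [order #2] market_buy(qty=1): fills=none; bids=[#1:8@97] asks=[-]
After op 3 [order #3] limit_sell(price=104, qty=3): fills=none; bids=[#1:8@97] asks=[#3:3@104]
After op 4 [order #4] limit_sell(price=97, qty=3): fills=#1x#4:3@97; bids=[#1:5@97] asks=[#3:3@104]
After op 5 cancel(order #1): fills=none; bids=[-] asks=[#3:3@104]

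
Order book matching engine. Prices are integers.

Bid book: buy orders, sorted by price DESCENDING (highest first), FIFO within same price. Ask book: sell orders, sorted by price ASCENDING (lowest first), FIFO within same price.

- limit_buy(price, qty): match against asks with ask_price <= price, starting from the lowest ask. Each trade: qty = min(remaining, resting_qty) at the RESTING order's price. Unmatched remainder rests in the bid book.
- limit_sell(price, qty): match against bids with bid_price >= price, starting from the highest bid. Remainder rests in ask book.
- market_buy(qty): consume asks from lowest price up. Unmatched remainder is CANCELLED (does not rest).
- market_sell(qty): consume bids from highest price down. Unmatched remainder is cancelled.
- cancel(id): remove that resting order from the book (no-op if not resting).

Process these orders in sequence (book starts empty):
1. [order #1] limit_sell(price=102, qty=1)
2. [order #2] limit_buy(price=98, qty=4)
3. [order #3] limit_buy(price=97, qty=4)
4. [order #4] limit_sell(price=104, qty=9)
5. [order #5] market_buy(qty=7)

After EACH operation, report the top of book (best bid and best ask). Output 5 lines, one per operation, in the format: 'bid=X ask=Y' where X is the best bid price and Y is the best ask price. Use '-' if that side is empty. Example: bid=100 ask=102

After op 1 [order #1] limit_sell(price=102, qty=1): fills=none; bids=[-] asks=[#1:1@102]
After op 2 [order #2] limit_buy(price=98, qty=4): fills=none; bids=[#2:4@98] asks=[#1:1@102]
After op 3 [order #3] limit_buy(price=97, qty=4): fills=none; bids=[#2:4@98 #3:4@97] asks=[#1:1@102]
After op 4 [order #4] limit_sell(price=104, qty=9): fills=none; bids=[#2:4@98 #3:4@97] asks=[#1:1@102 #4:9@104]
After op 5 [order #5] market_buy(qty=7): fills=#5x#1:1@102 #5x#4:6@104; bids=[#2:4@98 #3:4@97] asks=[#4:3@104]

Answer: bid=- ask=102
bid=98 ask=102
bid=98 ask=102
bid=98 ask=102
bid=98 ask=104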